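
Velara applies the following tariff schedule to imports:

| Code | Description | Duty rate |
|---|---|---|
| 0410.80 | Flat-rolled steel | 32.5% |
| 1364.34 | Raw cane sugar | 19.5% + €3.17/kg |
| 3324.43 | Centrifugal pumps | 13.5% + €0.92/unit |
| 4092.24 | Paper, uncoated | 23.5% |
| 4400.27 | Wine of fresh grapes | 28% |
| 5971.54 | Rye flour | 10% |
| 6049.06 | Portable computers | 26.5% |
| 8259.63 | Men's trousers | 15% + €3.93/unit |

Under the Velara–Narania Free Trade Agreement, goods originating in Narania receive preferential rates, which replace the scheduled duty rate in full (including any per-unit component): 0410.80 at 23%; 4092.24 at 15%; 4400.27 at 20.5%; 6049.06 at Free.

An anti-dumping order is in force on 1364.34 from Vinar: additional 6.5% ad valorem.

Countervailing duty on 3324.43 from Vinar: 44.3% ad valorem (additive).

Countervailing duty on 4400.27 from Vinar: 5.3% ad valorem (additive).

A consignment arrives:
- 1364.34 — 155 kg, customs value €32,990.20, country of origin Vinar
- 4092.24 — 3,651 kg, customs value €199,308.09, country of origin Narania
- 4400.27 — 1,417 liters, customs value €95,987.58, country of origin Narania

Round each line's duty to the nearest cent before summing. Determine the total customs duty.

Line 1 (1364.34, Vinar, 155 kg, €32,990.20):
Base rate for 1364.34 is 19.5% + €3.17/kg.
Additional duty on 1364.34 from Vinar: +6.5%. Applied ad valorem rate: 19.5% + 6.5% = 26%.
Duty = €32,990.20 × 26% + 155 × €3.17 = €9,068.80.
Line 2 (4092.24, Narania, 3,651 kg, €199,308.09):
Base rate for 4092.24 is 23.5%.
Origin Narania qualifies under the Velara–Narania agreement and 4092.24 is covered: preferential rate 15% applies instead.
Duty = €199,308.09 × 15% = €29,896.21.
Line 3 (4400.27, Narania, 1,417 liters, €95,987.58):
Base rate for 4400.27 is 28%.
Origin Narania qualifies under the Velara–Narania agreement and 4400.27 is covered: preferential rate 20.5% applies instead.
The additional-duty order on 4400.27 targets Vinar, not Narania; it does not apply.
Duty = €95,987.58 × 20.5% = €19,677.45.
Total = €9,068.80 + €29,896.21 + €19,677.45 = €58,642.46.

€58,642.46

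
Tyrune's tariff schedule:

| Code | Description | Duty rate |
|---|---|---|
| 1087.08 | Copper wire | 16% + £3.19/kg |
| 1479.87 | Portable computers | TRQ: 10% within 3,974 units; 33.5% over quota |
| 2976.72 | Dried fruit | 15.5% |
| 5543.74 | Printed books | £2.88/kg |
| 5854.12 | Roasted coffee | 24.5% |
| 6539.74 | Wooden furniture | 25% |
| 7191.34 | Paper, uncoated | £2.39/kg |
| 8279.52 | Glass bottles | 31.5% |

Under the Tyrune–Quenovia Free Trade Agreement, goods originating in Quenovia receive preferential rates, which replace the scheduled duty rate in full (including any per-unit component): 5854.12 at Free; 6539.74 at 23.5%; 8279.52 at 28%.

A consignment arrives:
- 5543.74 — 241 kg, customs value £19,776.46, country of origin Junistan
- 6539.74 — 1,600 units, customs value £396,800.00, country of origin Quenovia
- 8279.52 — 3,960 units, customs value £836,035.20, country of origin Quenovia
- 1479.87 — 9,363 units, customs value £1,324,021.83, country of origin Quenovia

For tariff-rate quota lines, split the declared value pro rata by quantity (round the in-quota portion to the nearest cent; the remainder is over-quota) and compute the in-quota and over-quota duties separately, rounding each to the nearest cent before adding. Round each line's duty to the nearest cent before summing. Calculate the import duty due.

Line 1 (5543.74, Junistan, 241 kg, £19,776.46):
Base rate for 5543.74 is £2.88/kg.
Duty = 241 × £2.88 = £694.08.
Line 2 (6539.74, Quenovia, 1,600 units, £396,800.00):
Base rate for 6539.74 is 25%.
Origin Quenovia qualifies under the Tyrune–Quenovia agreement and 6539.74 is covered: preferential rate 23.5% applies instead.
Duty = £396,800.00 × 23.5% = £93,248.00.
Line 3 (8279.52, Quenovia, 3,960 units, £836,035.20):
Base rate for 8279.52 is 31.5%.
Origin Quenovia qualifies under the Tyrune–Quenovia agreement and 8279.52 is covered: preferential rate 28% applies instead.
Duty = £836,035.20 × 28% = £234,089.86.
Line 4 (1479.87, Quenovia, 9,363 units, £1,324,021.83):
Code 1479.87 is under a tariff-rate quota (threshold 3,974 units). In-quota: 3,974 units at 10%; over-quota: 5,389 units at 33.5%.
Pro-rata value split: in-quota = £1,324,021.83 × 3,974/9,363 = £561,963.34; over-quota = £1,324,021.83 − £561,963.34 = £762,058.49.
In-quota duty = £561,963.34 × 10% = £56,196.33. Over-quota duty = £762,058.49 × 33.5% = £255,289.59.
Line duty = £56,196.33 + £255,289.59 = £311,485.92.
Total = £694.08 + £93,248.00 + £234,089.86 + £311,485.92 = £639,517.86.

£639,517.86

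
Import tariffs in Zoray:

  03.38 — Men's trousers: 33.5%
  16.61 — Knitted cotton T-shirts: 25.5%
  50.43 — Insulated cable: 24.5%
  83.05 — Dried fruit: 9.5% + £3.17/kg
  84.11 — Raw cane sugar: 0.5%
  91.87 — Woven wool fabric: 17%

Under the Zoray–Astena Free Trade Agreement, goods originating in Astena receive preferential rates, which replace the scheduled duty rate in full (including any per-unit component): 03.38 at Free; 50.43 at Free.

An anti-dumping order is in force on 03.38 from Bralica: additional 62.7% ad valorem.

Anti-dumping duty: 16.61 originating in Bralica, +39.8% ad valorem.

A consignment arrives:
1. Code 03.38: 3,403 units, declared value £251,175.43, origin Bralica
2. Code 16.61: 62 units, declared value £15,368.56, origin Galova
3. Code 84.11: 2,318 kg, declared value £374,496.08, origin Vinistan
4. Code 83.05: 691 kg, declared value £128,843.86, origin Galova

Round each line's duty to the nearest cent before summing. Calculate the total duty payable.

Line 1 (03.38, Bralica, 3,403 units, £251,175.43):
Base rate for 03.38 is 33.5%.
03.38 has an FTA preferential rate, but origin Bralica is not Astena; base rate stands.
Additional duty on 03.38 from Bralica: +62.7%. Applied ad valorem rate: 33.5% + 62.7% = 96.2%.
Duty = £251,175.43 × 96.2% = £241,630.76.
Line 2 (16.61, Galova, 62 units, £15,368.56):
Base rate for 16.61 is 25.5%.
The additional-duty order on 16.61 targets Bralica, not Galova; it does not apply.
Duty = £15,368.56 × 25.5% = £3,918.98.
Line 3 (84.11, Vinistan, 2,318 kg, £374,496.08):
Base rate for 84.11 is 0.5%.
Duty = £374,496.08 × 0.5% = £1,872.48.
Line 4 (83.05, Galova, 691 kg, £128,843.86):
Base rate for 83.05 is 9.5% + £3.17/kg.
Duty = £128,843.86 × 9.5% + 691 × £3.17 = £14,430.64.
Total = £241,630.76 + £3,918.98 + £1,872.48 + £14,430.64 = £261,852.86.

£261,852.86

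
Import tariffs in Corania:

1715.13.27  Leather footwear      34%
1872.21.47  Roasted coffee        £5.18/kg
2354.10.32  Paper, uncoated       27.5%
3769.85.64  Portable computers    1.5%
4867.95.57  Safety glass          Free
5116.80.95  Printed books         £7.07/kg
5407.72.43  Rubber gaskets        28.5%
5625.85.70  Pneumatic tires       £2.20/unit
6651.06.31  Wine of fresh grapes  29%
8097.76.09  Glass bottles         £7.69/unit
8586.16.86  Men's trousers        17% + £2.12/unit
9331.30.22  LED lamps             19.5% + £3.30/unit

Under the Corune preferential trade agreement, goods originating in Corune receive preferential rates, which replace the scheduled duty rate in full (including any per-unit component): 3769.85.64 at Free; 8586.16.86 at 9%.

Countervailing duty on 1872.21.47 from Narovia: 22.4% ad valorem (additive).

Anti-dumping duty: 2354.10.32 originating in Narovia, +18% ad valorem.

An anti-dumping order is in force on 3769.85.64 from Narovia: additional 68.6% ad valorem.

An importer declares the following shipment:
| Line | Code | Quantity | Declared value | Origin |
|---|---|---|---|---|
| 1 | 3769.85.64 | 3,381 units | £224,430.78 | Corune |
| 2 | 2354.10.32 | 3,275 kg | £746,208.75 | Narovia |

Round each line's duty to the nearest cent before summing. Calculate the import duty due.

Line 1 (3769.85.64, Corune, 3,381 units, £224,430.78):
Base rate for 3769.85.64 is 1.5%.
Origin Corune qualifies under the Corania–Corune agreement and 3769.85.64 is covered: preferential rate Free applies instead.
The additional-duty order on 3769.85.64 targets Narovia, not Corune; it does not apply.
Duty = £224,430.78 × 0% = £0.00.
Line 2 (2354.10.32, Narovia, 3,275 kg, £746,208.75):
Base rate for 2354.10.32 is 27.5%.
Additional duty on 2354.10.32 from Narovia: +18%. Applied ad valorem rate: 27.5% + 18% = 45.5%.
Duty = £746,208.75 × 45.5% = £339,524.98.
Total = £0.00 + £339,524.98 = £339,524.98.

£339,524.98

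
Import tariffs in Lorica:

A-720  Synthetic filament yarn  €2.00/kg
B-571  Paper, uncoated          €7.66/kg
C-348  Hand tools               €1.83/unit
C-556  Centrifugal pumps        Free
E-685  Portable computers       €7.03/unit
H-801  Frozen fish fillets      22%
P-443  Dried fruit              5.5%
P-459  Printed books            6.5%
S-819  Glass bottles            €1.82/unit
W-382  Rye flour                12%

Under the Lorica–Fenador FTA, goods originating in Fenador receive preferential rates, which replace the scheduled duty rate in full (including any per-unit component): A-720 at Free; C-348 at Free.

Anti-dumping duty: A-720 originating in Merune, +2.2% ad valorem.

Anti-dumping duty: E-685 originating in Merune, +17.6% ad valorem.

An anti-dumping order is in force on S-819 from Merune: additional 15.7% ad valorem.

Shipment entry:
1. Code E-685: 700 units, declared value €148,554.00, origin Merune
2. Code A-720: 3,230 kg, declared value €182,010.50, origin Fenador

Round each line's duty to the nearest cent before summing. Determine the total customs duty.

Line 1 (E-685, Merune, 700 units, €148,554.00):
Base rate for E-685 is €7.03/unit.
Additional duty on E-685 from Merune: +17.6% ad valorem. Applied ad valorem rate = 17.6%.
Duty = €148,554.00 × 17.6% + 700 × €7.03 = €31,066.50.
Line 2 (A-720, Fenador, 3,230 kg, €182,010.50):
Base rate for A-720 is €2.00/kg.
Origin Fenador qualifies under the Lorica–Fenador agreement and A-720 is covered: preferential rate Free applies instead.
The additional-duty order on A-720 targets Merune, not Fenador; it does not apply.
Duty = €182,010.50 × 0% = €0.00.
Total = €31,066.50 + €0.00 = €31,066.50.

€31,066.50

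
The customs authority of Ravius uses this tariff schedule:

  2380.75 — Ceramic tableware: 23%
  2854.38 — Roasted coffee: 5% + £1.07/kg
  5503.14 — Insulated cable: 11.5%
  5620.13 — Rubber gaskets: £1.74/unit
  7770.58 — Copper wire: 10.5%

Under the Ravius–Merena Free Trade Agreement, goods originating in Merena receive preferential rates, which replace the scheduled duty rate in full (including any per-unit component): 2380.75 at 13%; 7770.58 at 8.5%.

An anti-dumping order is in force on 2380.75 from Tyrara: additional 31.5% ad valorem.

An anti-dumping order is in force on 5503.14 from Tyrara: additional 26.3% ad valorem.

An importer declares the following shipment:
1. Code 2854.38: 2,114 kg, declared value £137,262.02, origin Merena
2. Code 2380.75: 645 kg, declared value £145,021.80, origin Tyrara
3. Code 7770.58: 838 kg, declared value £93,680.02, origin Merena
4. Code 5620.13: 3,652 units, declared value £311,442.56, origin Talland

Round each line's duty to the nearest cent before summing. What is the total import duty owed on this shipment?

Line 1 (2854.38, Merena, 2,114 kg, £137,262.02):
Base rate for 2854.38 is 5% + £1.07/kg.
Origin Merena is the FTA partner but 2854.38 is not on the preference list; base rate stands.
Duty = £137,262.02 × 5% + 2,114 × £1.07 = £9,125.08.
Line 2 (2380.75, Tyrara, 645 kg, £145,021.80):
Base rate for 2380.75 is 23%.
2380.75 has an FTA preferential rate, but origin Tyrara is not Merena; base rate stands.
Additional duty on 2380.75 from Tyrara: +31.5%. Applied ad valorem rate: 23% + 31.5% = 54.5%.
Duty = £145,021.80 × 54.5% = £79,036.88.
Line 3 (7770.58, Merena, 838 kg, £93,680.02):
Base rate for 7770.58 is 10.5%.
Origin Merena qualifies under the Ravius–Merena agreement and 7770.58 is covered: preferential rate 8.5% applies instead.
Duty = £93,680.02 × 8.5% = £7,962.80.
Line 4 (5620.13, Talland, 3,652 units, £311,442.56):
Base rate for 5620.13 is £1.74/unit.
Duty = 3,652 × £1.74 = £6,354.48.
Total = £9,125.08 + £79,036.88 + £7,962.80 + £6,354.48 = £102,479.24.

£102,479.24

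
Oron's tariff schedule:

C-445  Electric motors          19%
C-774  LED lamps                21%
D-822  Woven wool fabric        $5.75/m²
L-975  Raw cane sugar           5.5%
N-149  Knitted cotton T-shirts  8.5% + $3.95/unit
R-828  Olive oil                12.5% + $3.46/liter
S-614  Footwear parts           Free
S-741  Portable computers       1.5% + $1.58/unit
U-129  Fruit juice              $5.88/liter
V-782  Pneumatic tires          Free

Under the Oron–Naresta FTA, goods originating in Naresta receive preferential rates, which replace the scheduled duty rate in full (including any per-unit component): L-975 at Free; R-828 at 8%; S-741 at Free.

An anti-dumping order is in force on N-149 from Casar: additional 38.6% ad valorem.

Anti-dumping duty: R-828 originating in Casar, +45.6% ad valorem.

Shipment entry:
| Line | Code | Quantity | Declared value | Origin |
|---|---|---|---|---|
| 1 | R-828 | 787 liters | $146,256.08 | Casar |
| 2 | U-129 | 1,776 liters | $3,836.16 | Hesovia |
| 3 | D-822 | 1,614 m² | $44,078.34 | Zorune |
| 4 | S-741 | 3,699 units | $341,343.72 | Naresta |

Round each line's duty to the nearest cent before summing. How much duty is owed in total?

Line 1 (R-828, Casar, 787 liters, $146,256.08):
Base rate for R-828 is 12.5% + $3.46/liter.
R-828 has an FTA preferential rate, but origin Casar is not Naresta; base rate stands.
Additional duty on R-828 from Casar: +45.6%. Applied ad valorem rate: 12.5% + 45.6% = 58.1%.
Duty = $146,256.08 × 58.1% + 787 × $3.46 = $87,697.80.
Line 2 (U-129, Hesovia, 1,776 liters, $3,836.16):
Base rate for U-129 is $5.88/liter.
Duty = 1,776 × $5.88 = $10,442.88.
Line 3 (D-822, Zorune, 1,614 m², $44,078.34):
Base rate for D-822 is $5.75/m².
Duty = 1,614 × $5.75 = $9,280.50.
Line 4 (S-741, Naresta, 3,699 units, $341,343.72):
Base rate for S-741 is 1.5% + $1.58/unit.
Origin Naresta qualifies under the Oron–Naresta agreement and S-741 is covered: preferential rate Free applies instead.
Duty = $341,343.72 × 0% = $0.00.
Total = $87,697.80 + $10,442.88 + $9,280.50 + $0.00 = $107,421.18.

$107,421.18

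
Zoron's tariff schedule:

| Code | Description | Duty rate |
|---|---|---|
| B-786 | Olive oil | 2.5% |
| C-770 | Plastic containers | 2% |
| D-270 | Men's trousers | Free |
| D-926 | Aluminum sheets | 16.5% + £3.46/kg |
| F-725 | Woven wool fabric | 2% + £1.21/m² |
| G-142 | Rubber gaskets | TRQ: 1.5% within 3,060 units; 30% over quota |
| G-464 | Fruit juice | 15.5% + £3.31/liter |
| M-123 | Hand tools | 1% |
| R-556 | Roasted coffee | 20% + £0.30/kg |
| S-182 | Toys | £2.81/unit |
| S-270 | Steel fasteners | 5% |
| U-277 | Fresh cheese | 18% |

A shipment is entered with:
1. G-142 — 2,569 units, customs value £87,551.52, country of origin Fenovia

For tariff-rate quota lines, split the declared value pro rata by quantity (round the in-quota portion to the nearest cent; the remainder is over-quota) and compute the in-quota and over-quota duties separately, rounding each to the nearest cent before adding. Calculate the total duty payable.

Line 1 (G-142, Fenovia, 2,569 units, £87,551.52):
Code G-142 is under a tariff-rate quota (threshold 3,060 units). Quantity 2,569 units is within the quota, so the in-quota rate 1.5% applies to the full value.
Duty = £87,551.52 × 1.5% = £1,313.27.

£1,313.27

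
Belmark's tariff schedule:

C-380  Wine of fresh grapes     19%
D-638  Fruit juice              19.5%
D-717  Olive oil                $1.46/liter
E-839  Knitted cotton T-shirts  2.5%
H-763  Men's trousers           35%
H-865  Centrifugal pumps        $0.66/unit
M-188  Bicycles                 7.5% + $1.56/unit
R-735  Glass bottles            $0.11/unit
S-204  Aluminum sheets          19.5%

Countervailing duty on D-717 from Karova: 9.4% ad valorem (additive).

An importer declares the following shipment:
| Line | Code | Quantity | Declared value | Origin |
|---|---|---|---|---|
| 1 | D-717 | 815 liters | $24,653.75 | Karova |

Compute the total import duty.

$3,507.35

Line 1 (D-717, Karova, 815 liters, $24,653.75):
Base rate for D-717 is $1.46/liter.
Additional duty on D-717 from Karova: +9.4% ad valorem. Applied ad valorem rate = 9.4%.
Duty = $24,653.75 × 9.4% + 815 × $1.46 = $3,507.35.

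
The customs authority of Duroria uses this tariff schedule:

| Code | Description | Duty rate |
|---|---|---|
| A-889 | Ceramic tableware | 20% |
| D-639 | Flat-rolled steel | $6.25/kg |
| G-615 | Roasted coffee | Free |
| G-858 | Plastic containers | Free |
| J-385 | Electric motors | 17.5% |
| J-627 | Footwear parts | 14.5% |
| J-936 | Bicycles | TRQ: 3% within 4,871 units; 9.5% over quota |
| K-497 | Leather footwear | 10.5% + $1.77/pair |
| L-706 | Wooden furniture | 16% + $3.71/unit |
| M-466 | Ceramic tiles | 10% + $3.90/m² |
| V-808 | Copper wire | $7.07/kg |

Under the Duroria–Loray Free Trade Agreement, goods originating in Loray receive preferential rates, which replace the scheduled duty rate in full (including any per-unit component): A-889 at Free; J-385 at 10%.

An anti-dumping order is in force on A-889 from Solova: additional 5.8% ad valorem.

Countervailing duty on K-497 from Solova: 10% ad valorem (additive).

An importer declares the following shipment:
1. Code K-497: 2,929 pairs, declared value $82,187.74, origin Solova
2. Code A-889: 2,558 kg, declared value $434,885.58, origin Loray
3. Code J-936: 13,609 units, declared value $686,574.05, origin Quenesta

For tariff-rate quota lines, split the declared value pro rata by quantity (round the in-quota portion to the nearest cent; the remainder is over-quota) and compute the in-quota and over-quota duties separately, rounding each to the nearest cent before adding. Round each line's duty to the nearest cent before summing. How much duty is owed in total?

Line 1 (K-497, Solova, 2,929 pairs, $82,187.74):
Base rate for K-497 is 10.5% + $1.77/pair.
Additional duty on K-497 from Solova: +10%. Applied ad valorem rate: 10.5% + 10% = 20.5%.
Duty = $82,187.74 × 20.5% + 2,929 × $1.77 = $22,032.82.
Line 2 (A-889, Loray, 2,558 kg, $434,885.58):
Base rate for A-889 is 20%.
Origin Loray qualifies under the Duroria–Loray agreement and A-889 is covered: preferential rate Free applies instead.
The additional-duty order on A-889 targets Solova, not Loray; it does not apply.
Duty = $434,885.58 × 0% = $0.00.
Line 3 (J-936, Quenesta, 13,609 units, $686,574.05):
Code J-936 is under a tariff-rate quota (threshold 4,871 units). In-quota: 4,871 units at 3%; over-quota: 8,738 units at 9.5%.
Pro-rata value split: in-quota = $686,574.05 × 4,871/13,609 = $245,741.95; over-quota = $686,574.05 − $245,741.95 = $440,832.10.
In-quota duty = $245,741.95 × 3% = $7,372.26. Over-quota duty = $440,832.10 × 9.5% = $41,879.05.
Line duty = $7,372.26 + $41,879.05 = $49,251.31.
Total = $22,032.82 + $0.00 + $49,251.31 = $71,284.13.

$71,284.13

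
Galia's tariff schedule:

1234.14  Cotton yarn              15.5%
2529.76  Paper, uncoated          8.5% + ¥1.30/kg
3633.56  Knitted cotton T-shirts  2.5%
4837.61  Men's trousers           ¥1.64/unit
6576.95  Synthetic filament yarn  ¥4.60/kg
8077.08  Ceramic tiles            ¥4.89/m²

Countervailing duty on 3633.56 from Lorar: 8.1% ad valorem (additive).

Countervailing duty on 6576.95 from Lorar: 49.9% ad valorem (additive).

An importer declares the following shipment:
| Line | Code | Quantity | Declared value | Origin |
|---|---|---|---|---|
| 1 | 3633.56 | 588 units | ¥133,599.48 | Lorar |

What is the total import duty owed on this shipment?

¥14,161.54

Line 1 (3633.56, Lorar, 588 units, ¥133,599.48):
Base rate for 3633.56 is 2.5%.
Additional duty on 3633.56 from Lorar: +8.1%. Applied ad valorem rate: 2.5% + 8.1% = 10.6%.
Duty = ¥133,599.48 × 10.6% = ¥14,161.54.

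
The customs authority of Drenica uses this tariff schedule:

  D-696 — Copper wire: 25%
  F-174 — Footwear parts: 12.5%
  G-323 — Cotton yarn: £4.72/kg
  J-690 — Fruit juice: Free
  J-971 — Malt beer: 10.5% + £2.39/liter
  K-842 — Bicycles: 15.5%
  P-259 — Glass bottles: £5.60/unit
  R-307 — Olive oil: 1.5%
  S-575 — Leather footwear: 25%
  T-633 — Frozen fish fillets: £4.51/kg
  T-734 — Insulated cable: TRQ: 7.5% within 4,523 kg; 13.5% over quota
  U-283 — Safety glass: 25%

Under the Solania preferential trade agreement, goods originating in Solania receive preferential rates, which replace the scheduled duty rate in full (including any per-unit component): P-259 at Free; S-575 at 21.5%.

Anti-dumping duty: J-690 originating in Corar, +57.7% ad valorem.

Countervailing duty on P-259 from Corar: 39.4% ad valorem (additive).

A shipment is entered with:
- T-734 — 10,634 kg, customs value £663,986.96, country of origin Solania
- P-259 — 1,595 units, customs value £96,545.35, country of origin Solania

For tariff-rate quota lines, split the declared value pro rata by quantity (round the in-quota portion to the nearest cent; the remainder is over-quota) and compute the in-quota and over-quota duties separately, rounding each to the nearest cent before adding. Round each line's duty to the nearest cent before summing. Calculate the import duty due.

Line 1 (T-734, Solania, 10,634 kg, £663,986.96):
Code T-734 is under a tariff-rate quota (threshold 4,523 kg). In-quota: 4,523 kg at 7.5%; over-quota: 6,111 kg at 13.5%.
Pro-rata value split: in-quota = £663,986.96 × 4,523/10,634 = £282,416.12; over-quota = £663,986.96 − £282,416.12 = £381,570.84.
In-quota duty = £282,416.12 × 7.5% = £21,181.21. Over-quota duty = £381,570.84 × 13.5% = £51,512.06.
Line duty = £21,181.21 + £51,512.06 = £72,693.27.
Line 2 (P-259, Solania, 1,595 units, £96,545.35):
Base rate for P-259 is £5.60/unit.
Origin Solania qualifies under the Drenica–Solania agreement and P-259 is covered: preferential rate Free applies instead.
The additional-duty order on P-259 targets Corar, not Solania; it does not apply.
Duty = £96,545.35 × 0% = £0.00.
Total = £72,693.27 + £0.00 = £72,693.27.

£72,693.27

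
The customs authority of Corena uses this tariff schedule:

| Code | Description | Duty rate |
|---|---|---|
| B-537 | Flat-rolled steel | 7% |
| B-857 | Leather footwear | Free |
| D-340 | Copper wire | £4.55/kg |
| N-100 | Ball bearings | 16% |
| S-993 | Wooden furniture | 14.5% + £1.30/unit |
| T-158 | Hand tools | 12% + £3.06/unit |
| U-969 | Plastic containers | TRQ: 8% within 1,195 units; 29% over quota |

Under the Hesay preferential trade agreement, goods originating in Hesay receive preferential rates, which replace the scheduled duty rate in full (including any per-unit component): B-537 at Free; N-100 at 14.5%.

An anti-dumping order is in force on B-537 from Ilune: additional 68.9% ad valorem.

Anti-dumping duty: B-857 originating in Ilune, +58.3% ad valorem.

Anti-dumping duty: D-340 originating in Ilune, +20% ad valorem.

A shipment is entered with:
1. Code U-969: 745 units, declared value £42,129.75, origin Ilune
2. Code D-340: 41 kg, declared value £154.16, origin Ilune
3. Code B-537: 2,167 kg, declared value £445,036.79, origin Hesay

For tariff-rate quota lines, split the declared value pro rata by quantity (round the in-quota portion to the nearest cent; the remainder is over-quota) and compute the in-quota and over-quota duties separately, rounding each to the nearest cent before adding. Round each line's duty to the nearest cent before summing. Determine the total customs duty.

£3,587.76

Line 1 (U-969, Ilune, 745 units, £42,129.75):
Code U-969 is under a tariff-rate quota (threshold 1,195 units). Quantity 745 units is within the quota, so the in-quota rate 8% applies to the full value.
Duty = £42,129.75 × 8% = £3,370.38.
Line 2 (D-340, Ilune, 41 kg, £154.16):
Base rate for D-340 is £4.55/kg.
Additional duty on D-340 from Ilune: +20% ad valorem. Applied ad valorem rate = 20%.
Duty = £154.16 × 20% + 41 × £4.55 = £217.38.
Line 3 (B-537, Hesay, 2,167 kg, £445,036.79):
Base rate for B-537 is 7%.
Origin Hesay qualifies under the Corena–Hesay agreement and B-537 is covered: preferential rate Free applies instead.
The additional-duty order on B-537 targets Ilune, not Hesay; it does not apply.
Duty = £445,036.79 × 0% = £0.00.
Total = £3,370.38 + £217.38 + £0.00 = £3,587.76.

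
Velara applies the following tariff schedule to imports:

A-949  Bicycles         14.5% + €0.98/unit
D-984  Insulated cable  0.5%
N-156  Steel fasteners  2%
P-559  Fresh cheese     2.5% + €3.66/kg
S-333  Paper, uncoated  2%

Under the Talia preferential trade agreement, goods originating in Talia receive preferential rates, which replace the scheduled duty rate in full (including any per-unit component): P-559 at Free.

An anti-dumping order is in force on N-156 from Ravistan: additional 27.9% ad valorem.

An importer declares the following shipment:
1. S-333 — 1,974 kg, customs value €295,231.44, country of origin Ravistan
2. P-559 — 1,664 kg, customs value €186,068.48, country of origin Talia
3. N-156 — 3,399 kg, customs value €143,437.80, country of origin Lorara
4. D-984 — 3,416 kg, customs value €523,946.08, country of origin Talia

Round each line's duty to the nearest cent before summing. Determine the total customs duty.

Line 1 (S-333, Ravistan, 1,974 kg, €295,231.44):
Base rate for S-333 is 2%.
Duty = €295,231.44 × 2% = €5,904.63.
Line 2 (P-559, Talia, 1,664 kg, €186,068.48):
Base rate for P-559 is 2.5% + €3.66/kg.
Origin Talia qualifies under the Velara–Talia agreement and P-559 is covered: preferential rate Free applies instead.
Duty = €186,068.48 × 0% = €0.00.
Line 3 (N-156, Lorara, 3,399 kg, €143,437.80):
Base rate for N-156 is 2%.
The additional-duty order on N-156 targets Ravistan, not Lorara; it does not apply.
Duty = €143,437.80 × 2% = €2,868.76.
Line 4 (D-984, Talia, 3,416 kg, €523,946.08):
Base rate for D-984 is 0.5%.
Origin Talia is the FTA partner but D-984 is not on the preference list; base rate stands.
Duty = €523,946.08 × 0.5% = €2,619.73.
Total = €5,904.63 + €0.00 + €2,868.76 + €2,619.73 = €11,393.12.

€11,393.12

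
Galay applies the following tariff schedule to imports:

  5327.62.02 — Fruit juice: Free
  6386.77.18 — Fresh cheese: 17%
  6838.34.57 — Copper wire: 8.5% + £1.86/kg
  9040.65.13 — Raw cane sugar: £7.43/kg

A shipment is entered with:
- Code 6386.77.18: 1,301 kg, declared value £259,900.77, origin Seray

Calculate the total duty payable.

£44,183.13

Line 1 (6386.77.18, Seray, 1,301 kg, £259,900.77):
Base rate for 6386.77.18 is 17%.
Duty = £259,900.77 × 17% = £44,183.13.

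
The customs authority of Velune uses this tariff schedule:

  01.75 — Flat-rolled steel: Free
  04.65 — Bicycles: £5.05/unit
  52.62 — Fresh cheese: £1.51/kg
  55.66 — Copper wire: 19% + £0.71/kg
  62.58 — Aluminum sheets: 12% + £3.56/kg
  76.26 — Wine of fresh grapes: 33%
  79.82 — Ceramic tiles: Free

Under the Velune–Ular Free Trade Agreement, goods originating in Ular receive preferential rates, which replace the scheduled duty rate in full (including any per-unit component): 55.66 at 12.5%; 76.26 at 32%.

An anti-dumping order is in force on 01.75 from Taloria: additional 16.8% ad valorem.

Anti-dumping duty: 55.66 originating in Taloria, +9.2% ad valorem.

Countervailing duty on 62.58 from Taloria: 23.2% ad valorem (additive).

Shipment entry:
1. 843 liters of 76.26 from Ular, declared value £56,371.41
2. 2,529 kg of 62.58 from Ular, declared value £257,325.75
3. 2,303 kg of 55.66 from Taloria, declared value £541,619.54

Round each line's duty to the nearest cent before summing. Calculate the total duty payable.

Line 1 (76.26, Ular, 843 liters, £56,371.41):
Base rate for 76.26 is 33%.
Origin Ular qualifies under the Velune–Ular agreement and 76.26 is covered: preferential rate 32% applies instead.
Duty = £56,371.41 × 32% = £18,038.85.
Line 2 (62.58, Ular, 2,529 kg, £257,325.75):
Base rate for 62.58 is 12% + £3.56/kg.
Origin Ular is the FTA partner but 62.58 is not on the preference list; base rate stands.
The additional-duty order on 62.58 targets Taloria, not Ular; it does not apply.
Duty = £257,325.75 × 12% + 2,529 × £3.56 = £39,882.33.
Line 3 (55.66, Taloria, 2,303 kg, £541,619.54):
Base rate for 55.66 is 19% + £0.71/kg.
55.66 has an FTA preferential rate, but origin Taloria is not Ular; base rate stands.
Additional duty on 55.66 from Taloria: +9.2%. Applied ad valorem rate: 19% + 9.2% = 28.2%.
Duty = £541,619.54 × 28.2% + 2,303 × £0.71 = £154,371.84.
Total = £18,038.85 + £39,882.33 + £154,371.84 = £212,293.02.

£212,293.02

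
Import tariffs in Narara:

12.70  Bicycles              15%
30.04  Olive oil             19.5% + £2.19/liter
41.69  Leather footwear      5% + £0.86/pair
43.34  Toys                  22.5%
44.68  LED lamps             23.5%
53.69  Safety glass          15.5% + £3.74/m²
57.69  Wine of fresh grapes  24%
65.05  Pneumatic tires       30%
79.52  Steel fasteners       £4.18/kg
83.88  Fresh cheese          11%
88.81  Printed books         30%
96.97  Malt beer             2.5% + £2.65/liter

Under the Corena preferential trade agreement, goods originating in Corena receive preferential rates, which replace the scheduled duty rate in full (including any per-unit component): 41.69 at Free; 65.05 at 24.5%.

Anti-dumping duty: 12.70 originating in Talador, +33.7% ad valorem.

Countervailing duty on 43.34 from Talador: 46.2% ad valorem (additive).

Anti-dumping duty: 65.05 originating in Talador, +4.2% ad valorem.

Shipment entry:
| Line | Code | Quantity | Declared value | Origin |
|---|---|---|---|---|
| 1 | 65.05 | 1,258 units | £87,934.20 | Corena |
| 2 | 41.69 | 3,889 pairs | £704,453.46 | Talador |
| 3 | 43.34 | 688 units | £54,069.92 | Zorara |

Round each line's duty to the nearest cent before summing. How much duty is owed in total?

Line 1 (65.05, Corena, 1,258 units, £87,934.20):
Base rate for 65.05 is 30%.
Origin Corena qualifies under the Narara–Corena agreement and 65.05 is covered: preferential rate 24.5% applies instead.
The additional-duty order on 65.05 targets Talador, not Corena; it does not apply.
Duty = £87,934.20 × 24.5% = £21,543.88.
Line 2 (41.69, Talador, 3,889 pairs, £704,453.46):
Base rate for 41.69 is 5% + £0.86/pair.
41.69 has an FTA preferential rate, but origin Talador is not Corena; base rate stands.
Duty = £704,453.46 × 5% + 3,889 × £0.86 = £38,567.21.
Line 3 (43.34, Zorara, 688 units, £54,069.92):
Base rate for 43.34 is 22.5%.
The additional-duty order on 43.34 targets Talador, not Zorara; it does not apply.
Duty = £54,069.92 × 22.5% = £12,165.73.
Total = £21,543.88 + £38,567.21 + £12,165.73 = £72,276.82.

£72,276.82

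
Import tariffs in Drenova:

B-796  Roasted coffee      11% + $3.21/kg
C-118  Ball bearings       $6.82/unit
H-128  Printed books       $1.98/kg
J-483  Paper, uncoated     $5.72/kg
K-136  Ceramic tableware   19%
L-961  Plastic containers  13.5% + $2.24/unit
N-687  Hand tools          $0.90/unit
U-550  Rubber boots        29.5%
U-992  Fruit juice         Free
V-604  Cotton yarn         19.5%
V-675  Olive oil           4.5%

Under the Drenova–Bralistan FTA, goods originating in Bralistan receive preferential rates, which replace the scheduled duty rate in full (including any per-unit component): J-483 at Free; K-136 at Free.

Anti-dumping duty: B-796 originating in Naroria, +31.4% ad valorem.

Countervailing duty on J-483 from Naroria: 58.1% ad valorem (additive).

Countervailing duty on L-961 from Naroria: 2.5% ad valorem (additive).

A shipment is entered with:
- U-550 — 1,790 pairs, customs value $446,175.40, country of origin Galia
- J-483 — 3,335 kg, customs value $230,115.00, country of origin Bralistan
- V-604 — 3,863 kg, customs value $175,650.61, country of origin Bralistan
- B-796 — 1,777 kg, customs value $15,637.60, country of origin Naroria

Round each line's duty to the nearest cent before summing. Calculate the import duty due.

$178,208.12

Line 1 (U-550, Galia, 1,790 pairs, $446,175.40):
Base rate for U-550 is 29.5%.
Duty = $446,175.40 × 29.5% = $131,621.74.
Line 2 (J-483, Bralistan, 3,335 kg, $230,115.00):
Base rate for J-483 is $5.72/kg.
Origin Bralistan qualifies under the Drenova–Bralistan agreement and J-483 is covered: preferential rate Free applies instead.
The additional-duty order on J-483 targets Naroria, not Bralistan; it does not apply.
Duty = $230,115.00 × 0% = $0.00.
Line 3 (V-604, Bralistan, 3,863 kg, $175,650.61):
Base rate for V-604 is 19.5%.
Origin Bralistan is the FTA partner but V-604 is not on the preference list; base rate stands.
Duty = $175,650.61 × 19.5% = $34,251.87.
Line 4 (B-796, Naroria, 1,777 kg, $15,637.60):
Base rate for B-796 is 11% + $3.21/kg.
Additional duty on B-796 from Naroria: +31.4%. Applied ad valorem rate: 11% + 31.4% = 42.4%.
Duty = $15,637.60 × 42.4% + 1,777 × $3.21 = $12,334.51.
Total = $131,621.74 + $0.00 + $34,251.87 + $12,334.51 = $178,208.12.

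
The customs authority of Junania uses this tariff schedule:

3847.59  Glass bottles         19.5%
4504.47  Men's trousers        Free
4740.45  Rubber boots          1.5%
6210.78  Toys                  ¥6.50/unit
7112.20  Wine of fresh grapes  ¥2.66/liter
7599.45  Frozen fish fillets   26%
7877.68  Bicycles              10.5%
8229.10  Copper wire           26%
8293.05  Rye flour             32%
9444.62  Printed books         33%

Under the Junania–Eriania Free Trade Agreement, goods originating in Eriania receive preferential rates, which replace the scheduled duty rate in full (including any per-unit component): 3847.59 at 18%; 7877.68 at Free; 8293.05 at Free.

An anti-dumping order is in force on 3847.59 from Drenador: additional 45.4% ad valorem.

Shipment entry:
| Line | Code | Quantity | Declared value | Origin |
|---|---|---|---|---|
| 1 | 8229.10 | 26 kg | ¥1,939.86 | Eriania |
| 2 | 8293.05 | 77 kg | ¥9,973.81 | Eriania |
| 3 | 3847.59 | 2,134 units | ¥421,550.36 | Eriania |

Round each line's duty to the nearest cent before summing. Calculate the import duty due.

¥76,383.42

Line 1 (8229.10, Eriania, 26 kg, ¥1,939.86):
Base rate for 8229.10 is 26%.
Origin Eriania is the FTA partner but 8229.10 is not on the preference list; base rate stands.
Duty = ¥1,939.86 × 26% = ¥504.36.
Line 2 (8293.05, Eriania, 77 kg, ¥9,973.81):
Base rate for 8293.05 is 32%.
Origin Eriania qualifies under the Junania–Eriania agreement and 8293.05 is covered: preferential rate Free applies instead.
Duty = ¥9,973.81 × 0% = ¥0.00.
Line 3 (3847.59, Eriania, 2,134 units, ¥421,550.36):
Base rate for 3847.59 is 19.5%.
Origin Eriania qualifies under the Junania–Eriania agreement and 3847.59 is covered: preferential rate 18% applies instead.
The additional-duty order on 3847.59 targets Drenador, not Eriania; it does not apply.
Duty = ¥421,550.36 × 18% = ¥75,879.06.
Total = ¥504.36 + ¥0.00 + ¥75,879.06 = ¥76,383.42.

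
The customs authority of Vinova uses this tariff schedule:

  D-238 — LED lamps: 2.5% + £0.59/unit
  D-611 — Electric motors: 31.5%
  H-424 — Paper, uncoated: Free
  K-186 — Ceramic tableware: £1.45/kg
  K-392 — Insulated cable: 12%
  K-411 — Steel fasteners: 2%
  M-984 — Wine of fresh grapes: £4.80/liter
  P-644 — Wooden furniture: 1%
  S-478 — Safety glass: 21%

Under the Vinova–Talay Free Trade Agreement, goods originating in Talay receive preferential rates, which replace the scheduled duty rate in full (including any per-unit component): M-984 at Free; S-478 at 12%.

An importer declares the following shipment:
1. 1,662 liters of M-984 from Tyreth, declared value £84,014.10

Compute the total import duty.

£7,977.60

Line 1 (M-984, Tyreth, 1,662 liters, £84,014.10):
Base rate for M-984 is £4.80/liter.
M-984 has an FTA preferential rate, but origin Tyreth is not Talay; base rate stands.
Duty = 1,662 × £4.80 = £7,977.60.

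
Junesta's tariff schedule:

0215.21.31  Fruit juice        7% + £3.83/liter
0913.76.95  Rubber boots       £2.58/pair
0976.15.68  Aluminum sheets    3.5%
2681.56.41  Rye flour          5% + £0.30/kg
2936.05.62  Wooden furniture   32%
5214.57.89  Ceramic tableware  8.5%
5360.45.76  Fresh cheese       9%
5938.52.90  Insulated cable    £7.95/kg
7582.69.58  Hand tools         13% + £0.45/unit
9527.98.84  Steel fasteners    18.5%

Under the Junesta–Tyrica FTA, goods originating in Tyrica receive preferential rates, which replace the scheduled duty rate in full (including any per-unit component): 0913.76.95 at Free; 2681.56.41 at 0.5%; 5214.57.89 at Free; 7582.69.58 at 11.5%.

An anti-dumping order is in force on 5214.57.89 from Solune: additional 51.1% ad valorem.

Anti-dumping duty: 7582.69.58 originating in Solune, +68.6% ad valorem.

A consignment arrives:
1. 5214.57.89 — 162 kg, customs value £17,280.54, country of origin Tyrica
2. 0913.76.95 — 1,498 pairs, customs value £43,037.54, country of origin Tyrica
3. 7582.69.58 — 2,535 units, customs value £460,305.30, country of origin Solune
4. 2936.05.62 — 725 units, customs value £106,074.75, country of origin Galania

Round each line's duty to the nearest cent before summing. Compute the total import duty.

£410,693.79

Line 1 (5214.57.89, Tyrica, 162 kg, £17,280.54):
Base rate for 5214.57.89 is 8.5%.
Origin Tyrica qualifies under the Junesta–Tyrica agreement and 5214.57.89 is covered: preferential rate Free applies instead.
The additional-duty order on 5214.57.89 targets Solune, not Tyrica; it does not apply.
Duty = £17,280.54 × 0% = £0.00.
Line 2 (0913.76.95, Tyrica, 1,498 pairs, £43,037.54):
Base rate for 0913.76.95 is £2.58/pair.
Origin Tyrica qualifies under the Junesta–Tyrica agreement and 0913.76.95 is covered: preferential rate Free applies instead.
Duty = £43,037.54 × 0% = £0.00.
Line 3 (7582.69.58, Solune, 2,535 units, £460,305.30):
Base rate for 7582.69.58 is 13% + £0.45/unit.
7582.69.58 has an FTA preferential rate, but origin Solune is not Tyrica; base rate stands.
Additional duty on 7582.69.58 from Solune: +68.6%. Applied ad valorem rate: 13% + 68.6% = 81.6%.
Duty = £460,305.30 × 81.6% + 2,535 × £0.45 = £376,749.87.
Line 4 (2936.05.62, Galania, 725 units, £106,074.75):
Base rate for 2936.05.62 is 32%.
Duty = £106,074.75 × 32% = £33,943.92.
Total = £0.00 + £0.00 + £376,749.87 + £33,943.92 = £410,693.79.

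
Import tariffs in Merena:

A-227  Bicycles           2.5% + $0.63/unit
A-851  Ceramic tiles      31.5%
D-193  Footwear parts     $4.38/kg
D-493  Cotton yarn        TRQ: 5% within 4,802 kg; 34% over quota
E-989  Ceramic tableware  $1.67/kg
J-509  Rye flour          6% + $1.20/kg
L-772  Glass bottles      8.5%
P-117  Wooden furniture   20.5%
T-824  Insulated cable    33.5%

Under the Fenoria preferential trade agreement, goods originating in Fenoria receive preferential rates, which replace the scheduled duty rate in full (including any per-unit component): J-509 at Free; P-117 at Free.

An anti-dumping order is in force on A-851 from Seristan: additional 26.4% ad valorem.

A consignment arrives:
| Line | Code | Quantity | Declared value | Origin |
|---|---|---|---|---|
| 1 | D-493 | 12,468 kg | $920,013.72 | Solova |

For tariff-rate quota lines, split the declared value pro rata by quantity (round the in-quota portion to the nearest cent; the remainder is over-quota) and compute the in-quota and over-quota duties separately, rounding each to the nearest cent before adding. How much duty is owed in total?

$210,046.19

Line 1 (D-493, Solova, 12,468 kg, $920,013.72):
Code D-493 is under a tariff-rate quota (threshold 4,802 kg). In-quota: 4,802 kg at 5%; over-quota: 7,666 kg at 34%.
Pro-rata value split: in-quota = $920,013.72 × 4,802/12,468 = $354,339.58; over-quota = $920,013.72 − $354,339.58 = $565,674.14.
In-quota duty = $354,339.58 × 5% = $17,716.98. Over-quota duty = $565,674.14 × 34% = $192,329.21.
Line duty = $17,716.98 + $192,329.21 = $210,046.19.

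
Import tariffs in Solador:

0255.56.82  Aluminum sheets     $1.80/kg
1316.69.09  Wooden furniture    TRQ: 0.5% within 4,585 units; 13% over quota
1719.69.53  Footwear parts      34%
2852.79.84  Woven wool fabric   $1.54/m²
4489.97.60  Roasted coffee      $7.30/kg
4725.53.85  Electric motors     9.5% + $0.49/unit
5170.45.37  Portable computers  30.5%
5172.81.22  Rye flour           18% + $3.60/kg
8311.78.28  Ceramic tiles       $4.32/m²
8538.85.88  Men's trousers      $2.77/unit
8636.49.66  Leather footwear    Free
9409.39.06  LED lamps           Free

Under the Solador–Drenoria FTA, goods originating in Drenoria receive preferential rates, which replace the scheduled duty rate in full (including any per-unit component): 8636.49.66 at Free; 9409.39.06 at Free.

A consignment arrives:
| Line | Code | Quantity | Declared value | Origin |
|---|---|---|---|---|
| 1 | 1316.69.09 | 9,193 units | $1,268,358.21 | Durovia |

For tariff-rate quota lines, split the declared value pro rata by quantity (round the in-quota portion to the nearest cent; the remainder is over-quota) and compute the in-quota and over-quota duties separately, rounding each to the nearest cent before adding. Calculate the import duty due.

Line 1 (1316.69.09, Durovia, 9,193 units, $1,268,358.21):
Code 1316.69.09 is under a tariff-rate quota (threshold 4,585 units). In-quota: 4,585 units at 0.5%; over-quota: 4,608 units at 13%.
Pro-rata value split: in-quota = $1,268,358.21 × 4,585/9,193 = $632,592.45; over-quota = $1,268,358.21 − $632,592.45 = $635,765.76.
In-quota duty = $632,592.45 × 0.5% = $3,162.96. Over-quota duty = $635,765.76 × 13% = $82,649.55.
Line duty = $3,162.96 + $82,649.55 = $85,812.51.

$85,812.51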